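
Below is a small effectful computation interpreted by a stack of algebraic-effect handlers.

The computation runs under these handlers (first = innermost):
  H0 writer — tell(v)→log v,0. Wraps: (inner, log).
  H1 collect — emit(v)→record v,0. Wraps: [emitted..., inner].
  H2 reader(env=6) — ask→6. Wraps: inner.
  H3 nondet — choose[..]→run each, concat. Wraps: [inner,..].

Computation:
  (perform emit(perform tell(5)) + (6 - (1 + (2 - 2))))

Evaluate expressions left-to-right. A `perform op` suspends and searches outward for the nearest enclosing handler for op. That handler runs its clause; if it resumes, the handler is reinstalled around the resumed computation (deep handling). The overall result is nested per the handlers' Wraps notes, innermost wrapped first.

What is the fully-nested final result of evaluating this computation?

Evaluation trace:
tell(5) @ H0 ⇒ log+=5
emit(0) @ H1 ⇒ out+=0
H0 returns (5, (5))
H1 returns [0, (5, (5))]
H2 returns [0, (5, (5))]
H3 returns [[0, (5, (5))]]
= [[0, (5, (5))]]

Answer: [[0, (5, (5))]]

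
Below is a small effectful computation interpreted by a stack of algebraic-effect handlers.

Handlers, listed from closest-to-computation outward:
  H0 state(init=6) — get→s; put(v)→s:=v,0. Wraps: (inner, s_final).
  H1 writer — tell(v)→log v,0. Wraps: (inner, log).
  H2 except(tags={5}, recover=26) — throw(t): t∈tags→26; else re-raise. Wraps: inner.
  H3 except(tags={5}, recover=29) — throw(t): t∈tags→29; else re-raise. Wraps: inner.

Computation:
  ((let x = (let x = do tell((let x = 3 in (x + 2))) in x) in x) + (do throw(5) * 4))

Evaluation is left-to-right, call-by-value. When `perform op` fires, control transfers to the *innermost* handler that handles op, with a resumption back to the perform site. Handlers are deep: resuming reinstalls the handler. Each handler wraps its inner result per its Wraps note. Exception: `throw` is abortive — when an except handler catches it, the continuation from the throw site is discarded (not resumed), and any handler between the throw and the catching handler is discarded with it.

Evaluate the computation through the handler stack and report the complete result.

Answer: 26

Step-by-step:
tell(5) @ H1 ⇒ log+=5
throw(5) @ H2 caught ⇒ 26
H3 returns 26
= 26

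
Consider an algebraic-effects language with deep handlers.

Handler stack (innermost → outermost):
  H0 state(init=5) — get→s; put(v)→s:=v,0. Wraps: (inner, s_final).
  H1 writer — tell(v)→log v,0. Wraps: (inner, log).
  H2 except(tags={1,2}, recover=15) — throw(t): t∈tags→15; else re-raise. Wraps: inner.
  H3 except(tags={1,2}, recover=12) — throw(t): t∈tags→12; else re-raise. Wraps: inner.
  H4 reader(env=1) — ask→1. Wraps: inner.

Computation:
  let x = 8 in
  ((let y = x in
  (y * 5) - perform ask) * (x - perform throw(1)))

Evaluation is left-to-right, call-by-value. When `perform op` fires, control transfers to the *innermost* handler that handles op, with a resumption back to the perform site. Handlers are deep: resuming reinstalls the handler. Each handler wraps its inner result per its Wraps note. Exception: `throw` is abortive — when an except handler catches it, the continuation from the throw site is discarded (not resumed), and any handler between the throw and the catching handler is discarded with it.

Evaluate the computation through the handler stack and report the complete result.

Answer: 15

Evaluation trace:
ask @ H4 ⇒ 1
throw(1) @ H2 caught ⇒ 15
H3 returns 15
H4 returns 15
= 15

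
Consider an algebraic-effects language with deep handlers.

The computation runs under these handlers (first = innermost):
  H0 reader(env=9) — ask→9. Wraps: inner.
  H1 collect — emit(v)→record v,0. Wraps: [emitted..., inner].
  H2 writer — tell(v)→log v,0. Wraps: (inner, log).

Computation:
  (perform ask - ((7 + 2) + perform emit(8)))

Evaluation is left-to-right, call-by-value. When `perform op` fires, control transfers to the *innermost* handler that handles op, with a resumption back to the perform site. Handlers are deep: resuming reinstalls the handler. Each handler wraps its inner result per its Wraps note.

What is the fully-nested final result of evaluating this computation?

Answer: ([8, 0], ())

Evaluation trace:
ask @ H0 ⇒ 9
emit(8) @ H1 ⇒ out+=8
H0 returns 0
H1 returns [8, 0]
H2 returns ([8, 0], ())
= ([8, 0], ())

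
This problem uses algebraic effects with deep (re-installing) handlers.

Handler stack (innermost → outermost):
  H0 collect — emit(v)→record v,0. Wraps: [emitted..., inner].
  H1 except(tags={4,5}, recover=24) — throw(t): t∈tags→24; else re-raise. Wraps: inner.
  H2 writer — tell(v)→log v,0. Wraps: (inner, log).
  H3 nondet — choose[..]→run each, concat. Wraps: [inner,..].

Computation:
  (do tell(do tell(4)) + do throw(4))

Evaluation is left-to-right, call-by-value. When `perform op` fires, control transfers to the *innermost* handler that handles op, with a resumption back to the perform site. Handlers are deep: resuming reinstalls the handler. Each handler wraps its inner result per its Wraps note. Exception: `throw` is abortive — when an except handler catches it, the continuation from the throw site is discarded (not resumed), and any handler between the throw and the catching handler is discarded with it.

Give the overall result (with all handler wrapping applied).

Answer: [(24, (4, 0))]

Step-by-step:
tell(4) @ H2 ⇒ log+=4
tell(0) @ H2 ⇒ log+=0
throw(4) @ H1 caught ⇒ 24
H2 returns (24, (4, 0))
H3 returns [(24, (4, 0))]
= [(24, (4, 0))]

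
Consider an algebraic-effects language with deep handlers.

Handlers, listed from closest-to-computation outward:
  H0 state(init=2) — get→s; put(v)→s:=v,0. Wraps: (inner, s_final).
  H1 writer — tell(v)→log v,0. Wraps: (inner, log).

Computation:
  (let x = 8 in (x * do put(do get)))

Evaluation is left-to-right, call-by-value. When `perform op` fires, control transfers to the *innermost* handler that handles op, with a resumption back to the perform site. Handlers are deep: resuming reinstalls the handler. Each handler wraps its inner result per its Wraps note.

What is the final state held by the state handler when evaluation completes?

Answer: 2

Step-by-step:
get @ H0 ⇒ 2
put(2) @ H0 ⇒ s:=2
H0 returns (0, 2)
H1 returns ((0, 2), ())
= ((0, 2), ())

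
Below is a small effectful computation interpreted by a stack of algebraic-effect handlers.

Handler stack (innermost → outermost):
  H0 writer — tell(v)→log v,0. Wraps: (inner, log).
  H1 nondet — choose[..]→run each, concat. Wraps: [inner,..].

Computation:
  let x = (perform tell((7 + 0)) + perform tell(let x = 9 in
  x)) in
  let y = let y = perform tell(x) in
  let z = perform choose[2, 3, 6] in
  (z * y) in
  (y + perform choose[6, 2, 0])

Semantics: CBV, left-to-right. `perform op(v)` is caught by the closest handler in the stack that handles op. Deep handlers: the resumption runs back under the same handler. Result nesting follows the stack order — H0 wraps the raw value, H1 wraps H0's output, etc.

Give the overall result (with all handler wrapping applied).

Answer: [(6, (7, 9, 0)), (2, (7, 9, 0)), (0, (7, 9, 0)), (6, (7, 9, 0)), (2, (7, 9, 0)), (0, (7, 9, 0)), (6, (7, 9, 0)), (2, (7, 9, 0)), (0, (7, 9, 0))]

Evaluation trace:
tell(7) @ H0 ⇒ log+=7
tell(9) @ H0 ⇒ log+=9
tell(0) @ H0 ⇒ log+=0
choose[2, 3, 6] @ H1
  branch[0] choose=2:
    choose[6, 2, 0] @ H1
      branch[0] choose=6:
        H0 returns (6, (7, 9, 0))
        H1 returns [(6, (7, 9, 0))]
      branch[1] choose=2:
        H0 returns (2, (7, 9, 0))
        H1 returns [(2, (7, 9, 0))]
      branch[2] choose=0:
        H0 returns (0, (7, 9, 0))
        H1 returns [(0, (7, 9, 0))]
  branch[1] choose=3:
    choose[6, 2, 0] @ H1
      branch[0] choose=6:
        H0 returns (6, (7, 9, 0))
        H1 returns [(6, (7, 9, 0))]
      branch[1] choose=2:
        H0 returns (2, (7, 9, 0))
        H1 returns [(2, (7, 9, 0))]
      branch[2] choose=0:
        H0 returns (0, (7, 9, 0))
        H1 returns [(0, (7, 9, 0))]
  branch[2] choose=6:
    choose[6, 2, 0] @ H1
      branch[0] choose=6:
        H0 returns (6, (7, 9, 0))
        H1 returns [(6, (7, 9, 0))]
      branch[1] choose=2:
        H0 returns (2, (7, 9, 0))
        H1 returns [(2, (7, 9, 0))]
      branch[2] choose=0:
        H0 returns (0, (7, 9, 0))
        H1 returns [(0, (7, 9, 0))]
= [(6, (7, 9, 0)), (2, (7, 9, 0)), (0, (7, 9, 0)), (6, (7, 9, 0)), (2, (7, 9, 0)), (0, (7, 9, 0)), (6, (7, 9, 0)), (2, (7, 9, 0)), (0, (7, 9, 0))]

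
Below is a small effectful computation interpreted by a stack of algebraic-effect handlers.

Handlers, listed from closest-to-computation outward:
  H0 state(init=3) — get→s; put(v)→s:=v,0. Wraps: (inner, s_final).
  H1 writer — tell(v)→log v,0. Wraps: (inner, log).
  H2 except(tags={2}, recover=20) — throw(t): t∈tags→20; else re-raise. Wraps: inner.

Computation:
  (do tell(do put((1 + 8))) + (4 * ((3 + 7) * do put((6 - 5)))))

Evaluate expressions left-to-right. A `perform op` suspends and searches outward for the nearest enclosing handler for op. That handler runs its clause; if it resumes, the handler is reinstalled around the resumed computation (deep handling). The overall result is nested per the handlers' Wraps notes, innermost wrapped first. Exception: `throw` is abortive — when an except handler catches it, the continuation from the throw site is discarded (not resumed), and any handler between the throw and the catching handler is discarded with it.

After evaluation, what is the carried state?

Answer: 1

Working:
put(9) @ H0 ⇒ s:=9
tell(0) @ H1 ⇒ log+=0
put(1) @ H0 ⇒ s:=1
H0 returns (0, 1)
H1 returns ((0, 1), (0))
H2 returns ((0, 1), (0))
= ((0, 1), (0))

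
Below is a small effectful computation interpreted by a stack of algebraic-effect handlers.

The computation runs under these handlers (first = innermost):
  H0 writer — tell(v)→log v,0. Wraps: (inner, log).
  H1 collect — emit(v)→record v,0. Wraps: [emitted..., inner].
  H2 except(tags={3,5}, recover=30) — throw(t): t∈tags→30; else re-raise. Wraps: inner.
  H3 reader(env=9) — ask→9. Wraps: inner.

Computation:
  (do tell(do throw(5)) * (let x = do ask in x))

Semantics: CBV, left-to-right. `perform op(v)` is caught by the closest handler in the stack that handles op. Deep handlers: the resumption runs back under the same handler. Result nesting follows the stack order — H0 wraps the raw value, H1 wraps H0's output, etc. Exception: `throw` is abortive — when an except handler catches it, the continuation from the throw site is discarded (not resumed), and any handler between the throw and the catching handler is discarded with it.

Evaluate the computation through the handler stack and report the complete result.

Answer: 30

Step-by-step:
throw(5) @ H2 caught ⇒ 30
H3 returns 30
= 30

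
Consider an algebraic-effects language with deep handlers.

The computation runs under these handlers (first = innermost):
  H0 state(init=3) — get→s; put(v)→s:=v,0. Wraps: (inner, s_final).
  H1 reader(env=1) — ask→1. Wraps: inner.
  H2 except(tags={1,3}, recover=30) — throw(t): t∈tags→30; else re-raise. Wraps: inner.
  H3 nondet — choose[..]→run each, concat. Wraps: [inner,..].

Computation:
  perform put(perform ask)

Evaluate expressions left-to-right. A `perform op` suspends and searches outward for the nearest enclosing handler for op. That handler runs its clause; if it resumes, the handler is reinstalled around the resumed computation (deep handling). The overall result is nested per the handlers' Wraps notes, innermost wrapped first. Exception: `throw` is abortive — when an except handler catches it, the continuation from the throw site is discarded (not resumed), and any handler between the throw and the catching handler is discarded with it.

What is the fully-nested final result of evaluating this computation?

Working:
ask @ H1 ⇒ 1
put(1) @ H0 ⇒ s:=1
H0 returns (0, 1)
H1 returns (0, 1)
H2 returns (0, 1)
H3 returns [(0, 1)]
= [(0, 1)]

Answer: [(0, 1)]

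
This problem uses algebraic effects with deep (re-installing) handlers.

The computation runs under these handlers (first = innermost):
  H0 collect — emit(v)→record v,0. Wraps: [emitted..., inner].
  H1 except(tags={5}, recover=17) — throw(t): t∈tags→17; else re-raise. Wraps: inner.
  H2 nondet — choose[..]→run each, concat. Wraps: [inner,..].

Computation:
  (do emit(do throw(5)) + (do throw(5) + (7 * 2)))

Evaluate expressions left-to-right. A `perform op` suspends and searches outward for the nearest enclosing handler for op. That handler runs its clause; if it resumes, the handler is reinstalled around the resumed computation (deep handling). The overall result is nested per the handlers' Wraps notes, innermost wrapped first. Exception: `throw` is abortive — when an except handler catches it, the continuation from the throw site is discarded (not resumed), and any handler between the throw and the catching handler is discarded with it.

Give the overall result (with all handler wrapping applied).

Step-by-step:
throw(5) @ H1 caught ⇒ 17
H2 returns [17]
= [17]

Answer: [17]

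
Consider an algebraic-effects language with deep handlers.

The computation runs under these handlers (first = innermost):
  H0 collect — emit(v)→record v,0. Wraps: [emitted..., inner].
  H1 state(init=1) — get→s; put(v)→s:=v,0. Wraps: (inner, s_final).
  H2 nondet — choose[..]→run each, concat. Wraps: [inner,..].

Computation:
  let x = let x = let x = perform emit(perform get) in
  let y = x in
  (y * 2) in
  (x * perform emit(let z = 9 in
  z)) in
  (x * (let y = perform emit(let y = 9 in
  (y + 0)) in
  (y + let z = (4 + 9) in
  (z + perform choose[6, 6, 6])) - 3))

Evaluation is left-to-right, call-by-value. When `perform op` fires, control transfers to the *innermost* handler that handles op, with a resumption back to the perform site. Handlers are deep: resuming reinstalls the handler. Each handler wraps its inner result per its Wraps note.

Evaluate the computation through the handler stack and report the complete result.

Answer: [([1, 9, 9, 0], 1), ([1, 9, 9, 0], 1), ([1, 9, 9, 0], 1)]

Step-by-step:
get @ H1 ⇒ 1
emit(1) @ H0 ⇒ out+=1
emit(9) @ H0 ⇒ out+=9
emit(9) @ H0 ⇒ out+=9
choose[6, 6, 6] @ H2
  branch[0] choose=6:
    H0 returns [1, 9, 9, 0]
    H1 returns ([1, 9, 9, 0], 1)
    H2 returns [([1, 9, 9, 0], 1)]
  branch[1] choose=6:
    H0 returns [1, 9, 9, 0]
    H1 returns ([1, 9, 9, 0], 1)
    H2 returns [([1, 9, 9, 0], 1)]
  branch[2] choose=6:
    H0 returns [1, 9, 9, 0]
    H1 returns ([1, 9, 9, 0], 1)
    H2 returns [([1, 9, 9, 0], 1)]
= [([1, 9, 9, 0], 1), ([1, 9, 9, 0], 1), ([1, 9, 9, 0], 1)]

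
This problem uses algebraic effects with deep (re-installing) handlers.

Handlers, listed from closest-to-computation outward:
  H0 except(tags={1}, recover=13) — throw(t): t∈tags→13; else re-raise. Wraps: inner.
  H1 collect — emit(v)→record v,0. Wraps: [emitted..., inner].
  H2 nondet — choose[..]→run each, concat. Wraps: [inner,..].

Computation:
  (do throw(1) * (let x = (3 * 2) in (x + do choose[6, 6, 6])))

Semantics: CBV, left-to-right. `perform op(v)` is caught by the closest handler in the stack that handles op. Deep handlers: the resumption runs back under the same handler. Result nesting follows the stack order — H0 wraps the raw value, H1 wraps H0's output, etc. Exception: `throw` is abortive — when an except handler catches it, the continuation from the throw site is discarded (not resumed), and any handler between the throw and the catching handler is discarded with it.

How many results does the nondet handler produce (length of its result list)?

Answer: 1

Evaluation trace:
throw(1) @ H0 caught ⇒ 13
H1 returns [13]
H2 returns [[13]]
= [[13]]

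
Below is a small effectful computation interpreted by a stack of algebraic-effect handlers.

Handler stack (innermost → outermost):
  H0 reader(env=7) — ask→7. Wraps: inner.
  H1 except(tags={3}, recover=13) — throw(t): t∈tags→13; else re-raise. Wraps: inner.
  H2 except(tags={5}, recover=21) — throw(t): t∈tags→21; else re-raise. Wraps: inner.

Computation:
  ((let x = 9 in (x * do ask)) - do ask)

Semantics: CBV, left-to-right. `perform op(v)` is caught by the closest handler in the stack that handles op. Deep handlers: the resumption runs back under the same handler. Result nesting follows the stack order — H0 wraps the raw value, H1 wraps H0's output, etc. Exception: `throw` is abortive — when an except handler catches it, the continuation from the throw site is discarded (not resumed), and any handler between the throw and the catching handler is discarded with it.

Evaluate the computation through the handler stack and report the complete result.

Answer: 56

Evaluation trace:
ask @ H0 ⇒ 7
ask @ H0 ⇒ 7
H0 returns 56
H1 returns 56
H2 returns 56
= 56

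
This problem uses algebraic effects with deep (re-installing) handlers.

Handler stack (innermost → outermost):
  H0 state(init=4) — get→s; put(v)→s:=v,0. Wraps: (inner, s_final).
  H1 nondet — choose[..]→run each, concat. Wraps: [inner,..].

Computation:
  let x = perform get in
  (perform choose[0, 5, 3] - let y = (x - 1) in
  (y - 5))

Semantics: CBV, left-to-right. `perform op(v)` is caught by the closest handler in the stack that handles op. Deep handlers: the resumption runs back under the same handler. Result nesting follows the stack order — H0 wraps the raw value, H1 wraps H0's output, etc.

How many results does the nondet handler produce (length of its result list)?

Answer: 3

Working:
get @ H0 ⇒ 4
choose[0, 5, 3] @ H1
  branch[0] choose=0:
    H0 returns (2, 4)
    H1 returns [(2, 4)]
  branch[1] choose=5:
    H0 returns (7, 4)
    H1 returns [(7, 4)]
  branch[2] choose=3:
    H0 returns (5, 4)
    H1 returns [(5, 4)]
= [(2, 4), (7, 4), (5, 4)]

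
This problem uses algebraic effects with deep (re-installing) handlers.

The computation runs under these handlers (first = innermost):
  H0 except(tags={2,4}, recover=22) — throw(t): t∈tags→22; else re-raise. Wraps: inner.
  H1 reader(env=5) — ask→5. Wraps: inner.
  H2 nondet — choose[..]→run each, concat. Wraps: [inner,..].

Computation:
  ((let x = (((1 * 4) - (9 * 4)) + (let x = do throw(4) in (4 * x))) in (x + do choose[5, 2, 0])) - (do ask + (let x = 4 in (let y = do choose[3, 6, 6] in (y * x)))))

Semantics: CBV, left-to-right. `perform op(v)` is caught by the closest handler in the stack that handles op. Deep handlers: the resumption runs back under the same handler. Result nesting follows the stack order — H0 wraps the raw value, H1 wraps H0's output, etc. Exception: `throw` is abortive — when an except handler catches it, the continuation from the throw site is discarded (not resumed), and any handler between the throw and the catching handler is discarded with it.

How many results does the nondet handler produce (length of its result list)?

Evaluation trace:
throw(4) @ H0 caught ⇒ 22
H1 returns 22
H2 returns [22]
= [22]

Answer: 1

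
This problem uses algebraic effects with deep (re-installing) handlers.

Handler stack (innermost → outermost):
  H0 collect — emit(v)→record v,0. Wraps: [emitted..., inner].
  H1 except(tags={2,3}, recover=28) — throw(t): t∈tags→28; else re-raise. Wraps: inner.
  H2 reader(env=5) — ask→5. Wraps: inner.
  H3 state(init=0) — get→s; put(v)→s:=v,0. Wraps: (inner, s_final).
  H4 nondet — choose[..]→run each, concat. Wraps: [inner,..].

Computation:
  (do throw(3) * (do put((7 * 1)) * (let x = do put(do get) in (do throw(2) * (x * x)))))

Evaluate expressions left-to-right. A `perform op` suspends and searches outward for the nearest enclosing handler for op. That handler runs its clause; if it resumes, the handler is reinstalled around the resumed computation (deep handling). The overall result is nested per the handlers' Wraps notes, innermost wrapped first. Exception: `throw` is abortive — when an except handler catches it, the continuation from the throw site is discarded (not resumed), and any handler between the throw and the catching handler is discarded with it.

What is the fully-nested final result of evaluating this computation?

Evaluation trace:
throw(3) @ H1 caught ⇒ 28
H2 returns 28
H3 returns (28, 0)
H4 returns [(28, 0)]
= [(28, 0)]

Answer: [(28, 0)]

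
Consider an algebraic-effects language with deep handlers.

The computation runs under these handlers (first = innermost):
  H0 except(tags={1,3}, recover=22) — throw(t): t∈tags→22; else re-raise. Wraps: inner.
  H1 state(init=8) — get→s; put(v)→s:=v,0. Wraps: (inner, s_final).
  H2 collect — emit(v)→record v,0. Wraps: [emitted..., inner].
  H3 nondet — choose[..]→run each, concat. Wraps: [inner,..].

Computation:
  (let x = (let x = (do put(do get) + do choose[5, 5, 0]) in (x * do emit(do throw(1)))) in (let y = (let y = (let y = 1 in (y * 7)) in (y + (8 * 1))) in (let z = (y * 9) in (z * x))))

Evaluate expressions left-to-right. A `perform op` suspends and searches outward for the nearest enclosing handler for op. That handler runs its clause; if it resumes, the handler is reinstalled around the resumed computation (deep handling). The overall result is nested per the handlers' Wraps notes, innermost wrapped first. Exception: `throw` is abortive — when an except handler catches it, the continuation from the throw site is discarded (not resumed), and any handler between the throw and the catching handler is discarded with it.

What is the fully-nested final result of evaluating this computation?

Evaluation trace:
get @ H1 ⇒ 8
put(8) @ H1 ⇒ s:=8
choose[5, 5, 0] @ H3
  branch[0] choose=5:
    throw(1) @ H0 caught ⇒ 22
    H1 returns (22, 8)
    H2 returns [(22, 8)]
    H3 returns [[(22, 8)]]
  branch[1] choose=5:
    throw(1) @ H0 caught ⇒ 22
    H1 returns (22, 8)
    H2 returns [(22, 8)]
    H3 returns [[(22, 8)]]
  branch[2] choose=0:
    throw(1) @ H0 caught ⇒ 22
    H1 returns (22, 8)
    H2 returns [(22, 8)]
    H3 returns [[(22, 8)]]
= [[(22, 8)], [(22, 8)], [(22, 8)]]

Answer: [[(22, 8)], [(22, 8)], [(22, 8)]]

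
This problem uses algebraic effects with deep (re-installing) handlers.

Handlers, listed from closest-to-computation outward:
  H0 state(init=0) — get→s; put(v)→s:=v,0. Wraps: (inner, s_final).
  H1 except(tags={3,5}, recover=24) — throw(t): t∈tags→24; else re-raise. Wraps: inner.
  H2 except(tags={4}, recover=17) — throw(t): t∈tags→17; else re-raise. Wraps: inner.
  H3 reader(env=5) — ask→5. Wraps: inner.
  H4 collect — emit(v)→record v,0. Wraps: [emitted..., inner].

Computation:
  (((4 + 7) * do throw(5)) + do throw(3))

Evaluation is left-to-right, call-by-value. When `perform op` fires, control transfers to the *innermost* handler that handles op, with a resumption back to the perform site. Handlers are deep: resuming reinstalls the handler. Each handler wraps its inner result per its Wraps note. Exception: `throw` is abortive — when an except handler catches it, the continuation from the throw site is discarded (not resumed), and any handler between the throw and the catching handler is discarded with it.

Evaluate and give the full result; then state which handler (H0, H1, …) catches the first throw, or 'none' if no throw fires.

Answer: [24] ; first throw caught by: H1

Step-by-step:
throw(5) @ H1 caught ⇒ 24
H2 returns 24
H3 returns 24
H4 returns [24]
= [24]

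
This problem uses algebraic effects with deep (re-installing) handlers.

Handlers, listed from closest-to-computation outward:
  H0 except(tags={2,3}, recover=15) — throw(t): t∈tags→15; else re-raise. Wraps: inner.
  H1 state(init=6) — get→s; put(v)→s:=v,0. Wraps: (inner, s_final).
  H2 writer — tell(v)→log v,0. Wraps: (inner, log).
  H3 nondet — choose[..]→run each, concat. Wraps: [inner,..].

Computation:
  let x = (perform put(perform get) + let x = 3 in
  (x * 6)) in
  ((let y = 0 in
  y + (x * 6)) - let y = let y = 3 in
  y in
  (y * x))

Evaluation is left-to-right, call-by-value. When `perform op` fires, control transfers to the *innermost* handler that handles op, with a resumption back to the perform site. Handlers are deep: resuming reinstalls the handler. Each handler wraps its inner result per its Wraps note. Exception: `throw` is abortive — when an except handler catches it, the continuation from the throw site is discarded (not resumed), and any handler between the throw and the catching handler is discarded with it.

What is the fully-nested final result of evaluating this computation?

Answer: [((54, 6), ())]

Step-by-step:
get @ H1 ⇒ 6
put(6) @ H1 ⇒ s:=6
H0 returns 54
H1 returns (54, 6)
H2 returns ((54, 6), ())
H3 returns [((54, 6), ())]
= [((54, 6), ())]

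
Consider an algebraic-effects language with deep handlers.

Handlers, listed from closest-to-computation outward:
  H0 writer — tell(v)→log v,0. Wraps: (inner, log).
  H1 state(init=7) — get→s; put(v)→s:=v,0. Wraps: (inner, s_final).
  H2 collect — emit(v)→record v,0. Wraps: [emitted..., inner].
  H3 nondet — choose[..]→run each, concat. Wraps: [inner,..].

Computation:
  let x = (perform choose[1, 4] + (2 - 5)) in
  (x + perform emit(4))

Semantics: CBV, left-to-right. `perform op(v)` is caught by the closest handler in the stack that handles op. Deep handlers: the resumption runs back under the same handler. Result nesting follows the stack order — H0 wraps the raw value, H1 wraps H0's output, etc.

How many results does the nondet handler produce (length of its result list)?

Answer: 2

Step-by-step:
choose[1, 4] @ H3
  branch[0] choose=1:
    emit(4) @ H2 ⇒ out+=4
    H0 returns (-2, ())
    H1 returns ((-2, ()), 7)
    H2 returns [4, ((-2, ()), 7)]
    H3 returns [[4, ((-2, ()), 7)]]
  branch[1] choose=4:
    emit(4) @ H2 ⇒ out+=4
    H0 returns (1, ())
    H1 returns ((1, ()), 7)
    H2 returns [4, ((1, ()), 7)]
    H3 returns [[4, ((1, ()), 7)]]
= [[4, ((-2, ()), 7)], [4, ((1, ()), 7)]]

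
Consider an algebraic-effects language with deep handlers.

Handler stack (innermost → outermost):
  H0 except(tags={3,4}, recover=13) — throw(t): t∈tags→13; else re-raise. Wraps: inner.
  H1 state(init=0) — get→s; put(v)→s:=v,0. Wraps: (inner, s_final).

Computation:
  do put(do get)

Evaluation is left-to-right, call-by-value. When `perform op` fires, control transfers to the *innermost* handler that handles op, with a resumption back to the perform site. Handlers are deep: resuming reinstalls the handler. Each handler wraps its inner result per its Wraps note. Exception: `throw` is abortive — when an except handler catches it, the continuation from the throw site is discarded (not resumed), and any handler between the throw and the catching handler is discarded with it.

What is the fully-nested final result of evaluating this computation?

Working:
get @ H1 ⇒ 0
put(0) @ H1 ⇒ s:=0
H0 returns 0
H1 returns (0, 0)
= (0, 0)

Answer: (0, 0)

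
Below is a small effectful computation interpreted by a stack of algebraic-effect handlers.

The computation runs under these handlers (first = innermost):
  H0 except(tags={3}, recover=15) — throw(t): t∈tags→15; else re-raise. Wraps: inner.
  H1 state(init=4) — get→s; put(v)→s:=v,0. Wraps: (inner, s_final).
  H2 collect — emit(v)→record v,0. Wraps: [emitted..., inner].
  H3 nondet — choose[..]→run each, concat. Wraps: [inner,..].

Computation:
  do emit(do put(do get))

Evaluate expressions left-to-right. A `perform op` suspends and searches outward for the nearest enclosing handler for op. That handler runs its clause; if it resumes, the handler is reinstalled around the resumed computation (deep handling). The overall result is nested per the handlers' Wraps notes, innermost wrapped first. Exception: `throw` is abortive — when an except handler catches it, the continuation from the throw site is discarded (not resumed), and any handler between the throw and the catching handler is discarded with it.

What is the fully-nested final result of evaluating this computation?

Answer: [[0, (0, 4)]]

Step-by-step:
get @ H1 ⇒ 4
put(4) @ H1 ⇒ s:=4
emit(0) @ H2 ⇒ out+=0
H0 returns 0
H1 returns (0, 4)
H2 returns [0, (0, 4)]
H3 returns [[0, (0, 4)]]
= [[0, (0, 4)]]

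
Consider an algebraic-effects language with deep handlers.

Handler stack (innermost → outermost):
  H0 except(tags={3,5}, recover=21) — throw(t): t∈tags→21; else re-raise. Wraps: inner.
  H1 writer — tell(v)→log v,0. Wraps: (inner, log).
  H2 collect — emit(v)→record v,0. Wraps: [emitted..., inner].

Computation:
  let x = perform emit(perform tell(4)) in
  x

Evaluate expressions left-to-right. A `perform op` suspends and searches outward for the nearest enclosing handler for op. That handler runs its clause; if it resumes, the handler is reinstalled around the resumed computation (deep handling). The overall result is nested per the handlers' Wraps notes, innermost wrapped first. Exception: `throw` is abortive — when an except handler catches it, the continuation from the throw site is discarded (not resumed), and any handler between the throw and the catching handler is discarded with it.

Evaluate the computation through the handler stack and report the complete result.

Evaluation trace:
tell(4) @ H1 ⇒ log+=4
emit(0) @ H2 ⇒ out+=0
H0 returns 0
H1 returns (0, (4))
H2 returns [0, (0, (4))]
= [0, (0, (4))]

Answer: [0, (0, (4))]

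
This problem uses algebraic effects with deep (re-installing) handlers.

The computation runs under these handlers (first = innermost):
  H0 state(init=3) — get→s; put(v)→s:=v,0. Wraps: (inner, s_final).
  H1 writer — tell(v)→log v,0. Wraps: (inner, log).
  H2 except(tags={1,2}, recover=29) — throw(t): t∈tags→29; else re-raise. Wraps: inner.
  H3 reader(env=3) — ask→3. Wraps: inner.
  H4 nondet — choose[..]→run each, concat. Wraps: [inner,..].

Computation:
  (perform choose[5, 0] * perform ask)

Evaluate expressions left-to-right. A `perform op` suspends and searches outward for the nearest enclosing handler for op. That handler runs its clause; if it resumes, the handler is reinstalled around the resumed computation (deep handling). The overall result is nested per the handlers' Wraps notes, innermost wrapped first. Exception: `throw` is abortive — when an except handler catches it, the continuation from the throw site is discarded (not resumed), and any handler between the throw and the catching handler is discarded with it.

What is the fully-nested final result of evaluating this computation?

Answer: [((15, 3), ()), ((0, 3), ())]

Working:
choose[5, 0] @ H4
  branch[0] choose=5:
    ask @ H3 ⇒ 3
    H0 returns (15, 3)
    H1 returns ((15, 3), ())
    H2 returns ((15, 3), ())
    H3 returns ((15, 3), ())
    H4 returns [((15, 3), ())]
  branch[1] choose=0:
    ask @ H3 ⇒ 3
    H0 returns (0, 3)
    H1 returns ((0, 3), ())
    H2 returns ((0, 3), ())
    H3 returns ((0, 3), ())
    H4 returns [((0, 3), ())]
= [((15, 3), ()), ((0, 3), ())]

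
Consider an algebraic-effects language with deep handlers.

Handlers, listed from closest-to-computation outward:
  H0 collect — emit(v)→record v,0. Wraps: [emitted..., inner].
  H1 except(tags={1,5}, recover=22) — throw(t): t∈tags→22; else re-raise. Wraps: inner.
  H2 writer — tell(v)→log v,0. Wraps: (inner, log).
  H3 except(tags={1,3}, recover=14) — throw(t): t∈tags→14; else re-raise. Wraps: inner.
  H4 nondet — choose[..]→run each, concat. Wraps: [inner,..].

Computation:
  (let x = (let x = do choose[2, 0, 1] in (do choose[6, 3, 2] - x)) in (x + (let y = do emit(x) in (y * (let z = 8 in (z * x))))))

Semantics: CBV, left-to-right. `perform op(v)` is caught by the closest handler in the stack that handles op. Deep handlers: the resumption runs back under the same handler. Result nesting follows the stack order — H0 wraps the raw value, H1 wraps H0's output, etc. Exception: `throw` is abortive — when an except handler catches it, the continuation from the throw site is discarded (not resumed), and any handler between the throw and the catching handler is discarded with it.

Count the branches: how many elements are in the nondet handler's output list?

Step-by-step:
choose[2, 0, 1] @ H4
  branch[0] choose=2:
    choose[6, 3, 2] @ H4
      branch[0] choose=6:
        emit(4) @ H0 ⇒ out+=4
        H0 returns [4, 4]
        H1 returns [4, 4]
        H2 returns ([4, 4], ())
        H3 returns ([4, 4], ())
        H4 returns [([4, 4], ())]
      branch[1] choose=3:
        emit(1) @ H0 ⇒ out+=1
        H0 returns [1, 1]
        H1 returns [1, 1]
        H2 returns ([1, 1], ())
        H3 returns ([1, 1], ())
        H4 returns [([1, 1], ())]
      branch[2] choose=2:
        emit(0) @ H0 ⇒ out+=0
        H0 returns [0, 0]
        H1 returns [0, 0]
        H2 returns ([0, 0], ())
        H3 returns ([0, 0], ())
        H4 returns [([0, 0], ())]
  branch[1] choose=0:
    choose[6, 3, 2] @ H4
      branch[0] choose=6:
        emit(6) @ H0 ⇒ out+=6
        H0 returns [6, 6]
        H1 returns [6, 6]
        H2 returns ([6, 6], ())
        H3 returns ([6, 6], ())
        H4 returns [([6, 6], ())]
      branch[1] choose=3:
        emit(3) @ H0 ⇒ out+=3
        H0 returns [3, 3]
        H1 returns [3, 3]
        H2 returns ([3, 3], ())
        H3 returns ([3, 3], ())
        H4 returns [([3, 3], ())]
      branch[2] choose=2:
        emit(2) @ H0 ⇒ out+=2
        H0 returns [2, 2]
        H1 returns [2, 2]
        H2 returns ([2, 2], ())
        H3 returns ([2, 2], ())
        H4 returns [([2, 2], ())]
  branch[2] choose=1:
    choose[6, 3, 2] @ H4
      branch[0] choose=6:
        emit(5) @ H0 ⇒ out+=5
        H0 returns [5, 5]
        H1 returns [5, 5]
        H2 returns ([5, 5], ())
        H3 returns ([5, 5], ())
        H4 returns [([5, 5], ())]
      branch[1] choose=3:
        emit(2) @ H0 ⇒ out+=2
        H0 returns [2, 2]
        H1 returns [2, 2]
        H2 returns ([2, 2], ())
        H3 returns ([2, 2], ())
        H4 returns [([2, 2], ())]
      branch[2] choose=2:
        emit(1) @ H0 ⇒ out+=1
        H0 returns [1, 1]
        H1 returns [1, 1]
        H2 returns ([1, 1], ())
        H3 returns ([1, 1], ())
        H4 returns [([1, 1], ())]
= [([4, 4], ()), ([1, 1], ()), ([0, 0], ()), ([6, 6], ()), ([3, 3], ()), ([2, 2], ()), ([5, 5], ()), ([2, 2], ()), ([1, 1], ())]

Answer: 9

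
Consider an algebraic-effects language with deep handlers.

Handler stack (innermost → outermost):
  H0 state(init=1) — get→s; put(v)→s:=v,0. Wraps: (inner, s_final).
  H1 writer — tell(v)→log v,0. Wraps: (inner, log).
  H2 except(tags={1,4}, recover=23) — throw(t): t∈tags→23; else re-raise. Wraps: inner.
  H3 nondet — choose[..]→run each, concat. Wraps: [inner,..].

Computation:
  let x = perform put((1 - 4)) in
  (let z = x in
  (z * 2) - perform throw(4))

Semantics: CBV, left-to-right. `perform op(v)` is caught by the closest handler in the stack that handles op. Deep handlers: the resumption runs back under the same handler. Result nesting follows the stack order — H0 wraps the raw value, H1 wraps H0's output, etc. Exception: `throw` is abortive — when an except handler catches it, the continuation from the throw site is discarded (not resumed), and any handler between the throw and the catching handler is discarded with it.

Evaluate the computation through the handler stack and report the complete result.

Answer: [23]

Working:
put(-3) @ H0 ⇒ s:=-3
throw(4) @ H2 caught ⇒ 23
H3 returns [23]
= [23]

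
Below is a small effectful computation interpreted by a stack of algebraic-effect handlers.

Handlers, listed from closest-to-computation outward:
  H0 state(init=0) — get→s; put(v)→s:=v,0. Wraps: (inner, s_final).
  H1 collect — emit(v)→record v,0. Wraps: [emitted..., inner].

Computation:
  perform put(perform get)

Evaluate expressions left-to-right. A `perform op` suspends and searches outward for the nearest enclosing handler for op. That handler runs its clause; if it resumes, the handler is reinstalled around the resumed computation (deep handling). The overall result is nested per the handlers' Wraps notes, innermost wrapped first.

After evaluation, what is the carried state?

Step-by-step:
get @ H0 ⇒ 0
put(0) @ H0 ⇒ s:=0
H0 returns (0, 0)
H1 returns [(0, 0)]
= [(0, 0)]

Answer: 0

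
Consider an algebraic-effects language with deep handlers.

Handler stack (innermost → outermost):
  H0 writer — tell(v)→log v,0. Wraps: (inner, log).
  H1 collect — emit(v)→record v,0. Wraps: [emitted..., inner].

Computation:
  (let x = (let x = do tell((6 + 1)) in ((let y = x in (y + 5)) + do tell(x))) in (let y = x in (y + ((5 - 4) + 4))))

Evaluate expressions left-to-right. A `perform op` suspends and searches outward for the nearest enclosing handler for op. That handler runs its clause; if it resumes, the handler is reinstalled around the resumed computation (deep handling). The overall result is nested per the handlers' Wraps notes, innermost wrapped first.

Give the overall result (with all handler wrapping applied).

Answer: [(10, (7, 0))]

Working:
tell(7) @ H0 ⇒ log+=7
tell(0) @ H0 ⇒ log+=0
H0 returns (10, (7, 0))
H1 returns [(10, (7, 0))]
= [(10, (7, 0))]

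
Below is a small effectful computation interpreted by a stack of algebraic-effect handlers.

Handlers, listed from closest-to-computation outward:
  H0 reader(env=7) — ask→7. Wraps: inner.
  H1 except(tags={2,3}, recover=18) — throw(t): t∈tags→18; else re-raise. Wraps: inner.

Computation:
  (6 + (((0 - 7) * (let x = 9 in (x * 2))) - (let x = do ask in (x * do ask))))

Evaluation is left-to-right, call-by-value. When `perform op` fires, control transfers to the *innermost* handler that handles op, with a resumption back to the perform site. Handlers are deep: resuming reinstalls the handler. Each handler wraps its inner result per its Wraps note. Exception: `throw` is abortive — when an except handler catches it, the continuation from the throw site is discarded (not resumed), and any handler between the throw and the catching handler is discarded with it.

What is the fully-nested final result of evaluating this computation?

Answer: -169

Working:
ask @ H0 ⇒ 7
ask @ H0 ⇒ 7
H0 returns -169
H1 returns -169
= -169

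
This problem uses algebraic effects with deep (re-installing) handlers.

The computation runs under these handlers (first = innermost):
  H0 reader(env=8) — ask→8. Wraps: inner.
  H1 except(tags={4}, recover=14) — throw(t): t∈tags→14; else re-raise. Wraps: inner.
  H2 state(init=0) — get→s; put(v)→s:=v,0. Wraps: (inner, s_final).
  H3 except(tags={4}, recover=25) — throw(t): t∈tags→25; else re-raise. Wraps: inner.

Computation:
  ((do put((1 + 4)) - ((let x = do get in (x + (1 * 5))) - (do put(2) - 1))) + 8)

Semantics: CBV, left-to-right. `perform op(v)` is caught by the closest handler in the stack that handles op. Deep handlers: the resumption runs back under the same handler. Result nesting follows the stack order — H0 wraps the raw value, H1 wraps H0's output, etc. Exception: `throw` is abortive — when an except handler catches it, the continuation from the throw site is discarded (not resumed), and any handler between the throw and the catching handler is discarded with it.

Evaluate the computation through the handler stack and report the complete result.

Step-by-step:
put(5) @ H2 ⇒ s:=5
get @ H2 ⇒ 5
put(2) @ H2 ⇒ s:=2
H0 returns -3
H1 returns -3
H2 returns (-3, 2)
H3 returns (-3, 2)
= (-3, 2)

Answer: (-3, 2)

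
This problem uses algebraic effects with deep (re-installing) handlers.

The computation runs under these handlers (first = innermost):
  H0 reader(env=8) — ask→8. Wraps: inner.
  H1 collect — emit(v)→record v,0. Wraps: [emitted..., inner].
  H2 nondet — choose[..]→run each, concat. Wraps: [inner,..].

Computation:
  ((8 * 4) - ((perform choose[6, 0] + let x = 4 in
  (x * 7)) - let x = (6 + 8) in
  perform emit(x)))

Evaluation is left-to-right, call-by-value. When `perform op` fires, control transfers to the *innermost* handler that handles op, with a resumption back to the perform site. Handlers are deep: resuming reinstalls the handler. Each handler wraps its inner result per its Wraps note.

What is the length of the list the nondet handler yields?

Working:
choose[6, 0] @ H2
  branch[0] choose=6:
    emit(14) @ H1 ⇒ out+=14
    H0 returns -2
    H1 returns [14, -2]
    H2 returns [[14, -2]]
  branch[1] choose=0:
    emit(14) @ H1 ⇒ out+=14
    H0 returns 4
    H1 returns [14, 4]
    H2 returns [[14, 4]]
= [[14, -2], [14, 4]]

Answer: 2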